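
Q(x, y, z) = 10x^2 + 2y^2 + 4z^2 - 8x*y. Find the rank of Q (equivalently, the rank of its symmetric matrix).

3

The symmetric matrix is A = [[10, -4, 0], [-4, 2, 0], [0, 0, 4]].
Symmetric row and column elimination reduces A to a congruent diagonal form with pivots 10, 2/5, 4.
So there are 3 positive pivots.
The rank is the number of nonzero pivots: 3.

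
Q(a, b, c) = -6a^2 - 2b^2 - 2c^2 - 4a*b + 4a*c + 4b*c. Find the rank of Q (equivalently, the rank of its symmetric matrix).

Write A = [[-6, -2, 2], [-2, -2, 2], [2, 2, -2]].
Row-reducing A symmetrically gives the diagonal entries -6, -4/3, 0.
So there are 2 negative, 1 zero pivots.
The rank is the number of nonzero pivots: 2.

2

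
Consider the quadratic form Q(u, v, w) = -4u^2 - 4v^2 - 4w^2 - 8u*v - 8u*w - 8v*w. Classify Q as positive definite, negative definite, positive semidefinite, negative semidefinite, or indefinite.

Write A = [[-4, -4, -4], [-4, -4, -4], [-4, -4, -4]].
Congruent diagonalization of A (simultaneous row and column reduction) yields pivots -4, 0, 0.
So there are 1 negative, 2 zero pivots.
Hence Q is negative semidefinite.

negative semidefinite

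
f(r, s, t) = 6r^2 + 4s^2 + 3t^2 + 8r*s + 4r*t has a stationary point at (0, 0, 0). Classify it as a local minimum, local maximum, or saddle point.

The Hessian at the origin is H = [[12, 8, 4], [8, 8, 0], [4, 0, 6]].
An LDLᵀ factorisation of H has diagonal entries 12, 8/3, 2.
So there are 3 positive pivots.
H is positive definite, so the origin is a strict local minimum.

local minimum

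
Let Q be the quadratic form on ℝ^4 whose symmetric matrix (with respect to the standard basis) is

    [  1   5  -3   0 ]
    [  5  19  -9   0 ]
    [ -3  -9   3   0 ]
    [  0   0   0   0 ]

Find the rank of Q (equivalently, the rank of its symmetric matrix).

2

Row-reducing A symmetrically gives the diagonal entries 1, -6, 0, 0.
That gives 1 positive, 1 negative, 2 zero pivots.
The rank is the number of nonzero pivots: 2.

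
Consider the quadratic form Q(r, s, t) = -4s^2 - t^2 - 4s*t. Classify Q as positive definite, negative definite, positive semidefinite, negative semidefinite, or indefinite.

Write A = [[0, 0, 0], [0, -4, -2], [0, -2, -1]].
Row-reducing A symmetrically gives the diagonal entries 0, -4, 0.
That gives 1 negative, 2 zero pivots.
Hence Q is negative semidefinite.

negative semidefinite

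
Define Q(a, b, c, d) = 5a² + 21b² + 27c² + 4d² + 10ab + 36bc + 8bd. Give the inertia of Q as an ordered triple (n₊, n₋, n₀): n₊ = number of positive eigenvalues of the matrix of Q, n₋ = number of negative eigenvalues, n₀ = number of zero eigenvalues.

The associated matrix is A = [[5, 5, 0, 0], [5, 21, 18, 4], [0, 18, 27, 0], [0, 4, 0, 4]].
Row-reducing A symmetrically gives the diagonal entries 5, 16, 27/4, 0.
That gives 3 positive, 1 zero pivots.

(3, 0, 1)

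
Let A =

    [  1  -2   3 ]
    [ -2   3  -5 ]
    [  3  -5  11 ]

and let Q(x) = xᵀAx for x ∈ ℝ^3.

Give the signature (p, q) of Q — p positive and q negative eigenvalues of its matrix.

(2, 1)

Row-reducing A symmetrically gives the diagonal entries 1, -1, 3.
That gives 2 positive, 1 negative pivots.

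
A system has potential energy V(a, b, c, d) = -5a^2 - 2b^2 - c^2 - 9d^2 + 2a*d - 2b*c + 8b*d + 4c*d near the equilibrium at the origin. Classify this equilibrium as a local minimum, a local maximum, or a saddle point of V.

The Hessian at the origin is H = [[-10, 0, 0, 2], [0, -4, -2, 8], [0, -2, -2, 4], [2, 8, 4, -18]].
Congruent diagonalization of H (simultaneous row and column reduction) yields pivots -10, -4, -1, -8/5.
Counting signs: 4 negative.
H is negative definite, so the origin is a strict local maximum.

local maximum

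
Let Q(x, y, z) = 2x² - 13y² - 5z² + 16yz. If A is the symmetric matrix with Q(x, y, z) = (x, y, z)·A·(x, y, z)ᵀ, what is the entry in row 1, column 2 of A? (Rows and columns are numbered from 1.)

The coefficient of x·y in Q is 0. For a symmetric A this equals A[1,2] + A[2,1] = 2·A[1,2].
So A[1,2] = 0/2 = 0.

0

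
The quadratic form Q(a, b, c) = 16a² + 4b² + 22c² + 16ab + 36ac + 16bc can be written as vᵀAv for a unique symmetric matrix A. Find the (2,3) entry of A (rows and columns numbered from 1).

The coefficient of b·c in Q is 16. For a symmetric A this equals A[2,3] + A[3,2] = 2·A[2,3].
So A[2,3] = 16/2 = 8.

8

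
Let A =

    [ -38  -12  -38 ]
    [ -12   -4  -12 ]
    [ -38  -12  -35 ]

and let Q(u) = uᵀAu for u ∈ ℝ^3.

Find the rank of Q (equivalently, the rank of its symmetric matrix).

Row-reducing A symmetrically gives the diagonal entries -38, -4/19, 3.
That gives 1 positive, 2 negative pivots.
The rank is the number of nonzero pivots: 3.

3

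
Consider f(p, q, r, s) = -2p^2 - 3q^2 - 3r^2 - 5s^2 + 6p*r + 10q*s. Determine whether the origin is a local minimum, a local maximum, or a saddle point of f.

The Hessian at the origin is H = [[-4, 0, 6, 0], [0, -6, 0, 10], [6, 0, -6, 0], [0, 10, 0, -10]].
Symmetric row and column elimination reduces H to a congruent diagonal form with pivots -4, -6, 3, 20/3.
Counting signs: 2 positive, 2 negative.
H is indefinite, so the origin is a saddle point.

saddle point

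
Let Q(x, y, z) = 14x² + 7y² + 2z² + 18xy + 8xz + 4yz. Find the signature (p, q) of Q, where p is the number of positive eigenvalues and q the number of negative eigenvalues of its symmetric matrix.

(3, 0)

The associated matrix is A = [[14, 9, 4], [9, 7, 2], [4, 2, 2]].
An LDLᵀ factorisation of A has diagonal entries 14, 17/14, 10/17.
Counting signs: 3 positive.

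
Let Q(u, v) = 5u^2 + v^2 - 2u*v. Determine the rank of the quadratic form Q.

Write A = [[5, -1], [-1, 1]].
Row-reducing A symmetrically gives the diagonal entries 5, 4/5.
Counting signs: 2 positive.
The rank is the number of nonzero pivots: 2.

2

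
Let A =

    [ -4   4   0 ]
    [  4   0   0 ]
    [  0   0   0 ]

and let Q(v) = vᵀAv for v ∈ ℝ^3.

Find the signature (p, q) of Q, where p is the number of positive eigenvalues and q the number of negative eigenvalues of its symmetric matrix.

(1, 1)

Applying the same elementary operations to the rows and columns of A produces a congruent diagonal matrix with entries -4, 4, 0.
So there are 1 positive, 1 negative, 1 zero pivots.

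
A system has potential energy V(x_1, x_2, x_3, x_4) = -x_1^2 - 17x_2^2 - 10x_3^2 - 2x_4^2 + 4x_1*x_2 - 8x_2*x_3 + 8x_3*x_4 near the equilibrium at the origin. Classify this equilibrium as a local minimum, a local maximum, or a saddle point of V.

local maximum

The Hessian at the origin is H = [[-2, 4, 0, 0], [4, -34, -8, 0], [0, -8, -20, 8], [0, 0, 8, -4]].
Row-reducing H symmetrically gives the diagonal entries -2, -26, -228/13, -20/57.
Counting signs: 4 negative.
H is negative definite, so the origin is a strict local maximum.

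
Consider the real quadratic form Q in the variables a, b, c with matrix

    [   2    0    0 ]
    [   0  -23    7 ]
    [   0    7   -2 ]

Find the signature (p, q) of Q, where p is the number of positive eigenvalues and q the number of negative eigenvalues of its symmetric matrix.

Symmetric row and column elimination reduces A to a congruent diagonal form with pivots 2, -23, 3/23.
Counting signs: 2 positive, 1 negative.

(2, 1)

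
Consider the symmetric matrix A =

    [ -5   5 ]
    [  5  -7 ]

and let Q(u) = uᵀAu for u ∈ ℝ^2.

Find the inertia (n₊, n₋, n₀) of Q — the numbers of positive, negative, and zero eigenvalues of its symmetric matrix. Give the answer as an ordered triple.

(0, 2, 0)

Congruent diagonalization of A (simultaneous row and column reduction) yields pivots -5, -2.
That gives 2 negative pivots.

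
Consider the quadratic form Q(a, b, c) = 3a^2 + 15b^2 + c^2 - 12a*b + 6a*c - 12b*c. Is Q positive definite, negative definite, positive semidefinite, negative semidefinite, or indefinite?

The associated matrix is A = [[3, -6, 3], [-6, 15, -6], [3, -6, 1]].
Row-reducing A symmetrically gives the diagonal entries 3, 3, -2.
Counting signs: 2 positive, 1 negative.
Hence Q is indefinite.

indefinite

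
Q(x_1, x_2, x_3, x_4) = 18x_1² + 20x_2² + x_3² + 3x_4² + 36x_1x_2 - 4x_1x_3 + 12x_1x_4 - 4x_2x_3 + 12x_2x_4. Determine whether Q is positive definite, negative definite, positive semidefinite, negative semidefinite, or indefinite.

The symmetric matrix of Q is A = [[18, 18, -2, 6], [18, 20, -2, 6], [-2, -2, 1, 0], [6, 6, 0, 3]].
Leading principal minors: Δ_1 = 18, Δ_2 = 36, Δ_3 = 28, Δ_4 = 12.
All leading principal minors are positive, so by Sylvester's criterion Q is positive definite.

positive definite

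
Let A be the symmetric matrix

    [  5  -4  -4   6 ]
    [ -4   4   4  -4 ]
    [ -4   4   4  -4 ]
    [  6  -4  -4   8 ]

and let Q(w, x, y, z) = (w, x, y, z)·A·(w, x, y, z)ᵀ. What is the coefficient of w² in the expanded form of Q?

5

The coefficient of w² is the diagonal entry A[1,1] = 5.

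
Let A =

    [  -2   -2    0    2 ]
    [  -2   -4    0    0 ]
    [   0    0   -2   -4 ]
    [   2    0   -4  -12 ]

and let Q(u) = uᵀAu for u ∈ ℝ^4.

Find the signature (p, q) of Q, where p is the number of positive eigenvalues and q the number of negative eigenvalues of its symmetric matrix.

Symmetric row and column elimination reduces A to a congruent diagonal form with pivots -2, -2, -2, 0.
Counting signs: 3 negative, 1 zero.

(0, 3)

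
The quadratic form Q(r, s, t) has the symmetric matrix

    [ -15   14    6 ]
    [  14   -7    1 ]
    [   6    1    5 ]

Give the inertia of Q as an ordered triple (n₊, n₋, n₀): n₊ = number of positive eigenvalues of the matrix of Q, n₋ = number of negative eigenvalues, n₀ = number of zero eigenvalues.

(2, 1, 0)

An LDLᵀ factorisation of A has diagonal entries -15, 91/15, 20/91.
So there are 2 positive, 1 negative pivots.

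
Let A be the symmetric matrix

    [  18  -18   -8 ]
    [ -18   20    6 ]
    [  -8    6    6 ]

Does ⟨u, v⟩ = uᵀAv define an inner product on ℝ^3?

An LDLᵀ factorisation of A has diagonal entries 18, 2, 4/9.
That gives 3 positive pivots.
Hence Q is positive definite.
⟨·,·⟩ is an inner product exactly when A is positive definite.

yes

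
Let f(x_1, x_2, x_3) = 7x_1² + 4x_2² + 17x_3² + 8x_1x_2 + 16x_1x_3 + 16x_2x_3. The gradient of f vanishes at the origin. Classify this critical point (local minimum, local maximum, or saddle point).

The Hessian at the origin is H = [[14, 8, 16], [8, 8, 16], [16, 16, 34]].
Symmetric row and column elimination reduces H to a congruent diagonal form with pivots 14, 24/7, 2.
That gives 3 positive pivots.
H is positive definite, so the origin is a strict local minimum.

local minimum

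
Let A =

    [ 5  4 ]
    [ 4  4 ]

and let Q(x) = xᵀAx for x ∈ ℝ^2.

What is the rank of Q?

2

An LDLᵀ factorisation of A has diagonal entries 5, 4/5.
Counting signs: 2 positive.
The rank is the number of nonzero pivots: 2.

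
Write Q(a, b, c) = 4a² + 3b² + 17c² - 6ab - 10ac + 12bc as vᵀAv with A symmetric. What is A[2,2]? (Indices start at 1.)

3

The coefficient of b² in Q is 3, and that is exactly A[2,2].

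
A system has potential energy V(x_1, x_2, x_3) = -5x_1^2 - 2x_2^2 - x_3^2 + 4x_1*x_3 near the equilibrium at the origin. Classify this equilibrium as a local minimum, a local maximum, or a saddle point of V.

The Hessian at the origin is H = [[-10, 0, 4], [0, -4, 0], [4, 0, -2]].
Row-reducing H symmetrically gives the diagonal entries -10, -4, -2/5.
That gives 3 negative pivots.
H is negative definite, so the origin is a strict local maximum.

local maximum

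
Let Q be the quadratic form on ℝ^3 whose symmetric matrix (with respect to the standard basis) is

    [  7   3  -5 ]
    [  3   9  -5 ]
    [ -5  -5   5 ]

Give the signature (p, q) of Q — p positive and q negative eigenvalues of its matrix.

Congruent diagonalization of A (simultaneous row and column reduction) yields pivots 7, 54/7, 10/27.
Counting signs: 3 positive.

(3, 0)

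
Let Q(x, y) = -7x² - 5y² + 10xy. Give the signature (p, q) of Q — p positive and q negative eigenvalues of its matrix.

(0, 2)

The associated matrix is A = [[-7, 5], [5, -5]].
Applying the same elementary operations to the rows and columns of A produces a congruent diagonal matrix with entries -7, -10/7.
That gives 2 negative pivots.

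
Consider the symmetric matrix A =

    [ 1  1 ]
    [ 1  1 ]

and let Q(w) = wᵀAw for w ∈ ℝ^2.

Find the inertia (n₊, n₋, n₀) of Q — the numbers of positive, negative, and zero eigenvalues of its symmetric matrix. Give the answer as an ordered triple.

(1, 0, 1)

Symmetric row and column elimination reduces A to a congruent diagonal form with pivots 1, 0.
Counting signs: 1 positive, 1 zero.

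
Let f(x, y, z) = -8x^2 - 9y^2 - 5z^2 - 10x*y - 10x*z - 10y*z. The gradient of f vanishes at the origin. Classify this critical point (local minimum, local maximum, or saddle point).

The Hessian at the origin is H = [[-16, -10, -10], [-10, -18, -10], [-10, -10, -10]].
Applying the same elementary operations to the rows and columns of H produces a congruent diagonal matrix with entries -16, -47/4, -120/47.
So there are 3 negative pivots.
H is negative definite, so the origin is a strict local maximum.

local maximum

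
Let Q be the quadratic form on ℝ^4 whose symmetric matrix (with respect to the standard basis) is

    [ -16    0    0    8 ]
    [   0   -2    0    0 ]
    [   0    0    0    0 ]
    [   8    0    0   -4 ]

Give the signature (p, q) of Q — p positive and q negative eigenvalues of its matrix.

(0, 2)

Symmetric row and column elimination reduces A to a congruent diagonal form with pivots -16, -2, 0, 0.
Counting signs: 2 negative, 2 zero.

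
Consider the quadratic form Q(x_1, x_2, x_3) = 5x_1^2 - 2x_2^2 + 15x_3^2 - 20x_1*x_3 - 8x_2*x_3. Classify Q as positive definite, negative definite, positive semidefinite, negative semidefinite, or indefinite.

indefinite

The associated matrix is A = [[5, 0, -10], [0, -2, -4], [-10, -4, 15]].
Congruent diagonalization of A (simultaneous row and column reduction) yields pivots 5, -2, 3.
Counting signs: 2 positive, 1 negative.
Hence Q is indefinite.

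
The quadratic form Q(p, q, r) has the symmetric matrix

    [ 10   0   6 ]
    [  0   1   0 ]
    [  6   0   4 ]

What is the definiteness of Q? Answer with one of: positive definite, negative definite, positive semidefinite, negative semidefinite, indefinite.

Symmetric row and column elimination reduces A to a congruent diagonal form with pivots 10, 1, 2/5.
So there are 3 positive pivots.
Hence Q is positive definite.

positive definite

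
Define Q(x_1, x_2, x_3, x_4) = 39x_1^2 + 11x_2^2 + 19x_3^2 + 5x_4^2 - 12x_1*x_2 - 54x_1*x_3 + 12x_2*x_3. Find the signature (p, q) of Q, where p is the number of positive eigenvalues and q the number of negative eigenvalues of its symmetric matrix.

The associated matrix is A = [[39, -6, -27, 0], [-6, 11, 6, 0], [-27, 6, 19, 0], [0, 0, 0, 5]].
Symmetric row and column elimination reduces A to a congruent diagonal form with pivots 39, 131/13, -4/131, 5.
So there are 3 positive, 1 negative pivots.

(3, 1)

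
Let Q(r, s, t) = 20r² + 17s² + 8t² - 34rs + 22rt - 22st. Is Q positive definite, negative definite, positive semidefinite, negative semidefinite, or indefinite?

Write A = [[20, -17, 11], [-17, 17, -11], [11, -11, 8]].
Congruent diagonalization of A (simultaneous row and column reduction) yields pivots 20, 51/20, 15/17.
That gives 3 positive pivots.
Hence Q is positive definite.

positive definite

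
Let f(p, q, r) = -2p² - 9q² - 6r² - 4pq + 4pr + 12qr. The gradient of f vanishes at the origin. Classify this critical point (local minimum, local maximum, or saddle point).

local maximum

The Hessian at the origin is H = [[-4, -4, 4], [-4, -18, 12], [4, 12, -12]].
Symmetric row and column elimination reduces H to a congruent diagonal form with pivots -4, -14, -24/7.
That gives 3 negative pivots.
H is negative definite, so the origin is a strict local maximum.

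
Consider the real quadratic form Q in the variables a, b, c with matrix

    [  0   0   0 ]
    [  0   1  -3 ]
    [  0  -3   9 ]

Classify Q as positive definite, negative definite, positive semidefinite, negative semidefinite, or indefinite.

positive semidefinite

Applying the same elementary operations to the rows and columns of A produces a congruent diagonal matrix with entries 0, 1, 0.
So there are 1 positive, 2 zero pivots.
Hence Q is positive semidefinite.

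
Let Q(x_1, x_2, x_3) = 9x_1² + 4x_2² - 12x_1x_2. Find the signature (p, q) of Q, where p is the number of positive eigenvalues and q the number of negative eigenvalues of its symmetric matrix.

Write A = [[9, -6, 0], [-6, 4, 0], [0, 0, 0]].
Applying the same elementary operations to the rows and columns of A produces a congruent diagonal matrix with entries 9, 0, 0.
That gives 1 positive, 2 zero pivots.

(1, 0)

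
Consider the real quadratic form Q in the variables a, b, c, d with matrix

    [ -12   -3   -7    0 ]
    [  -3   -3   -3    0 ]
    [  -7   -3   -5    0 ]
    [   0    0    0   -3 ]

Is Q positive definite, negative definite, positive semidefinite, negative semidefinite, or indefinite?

Congruent diagonalization of A (simultaneous row and column reduction) yields pivots -12, -9/4, -2/9, -3.
That gives 4 negative pivots.
Hence Q is negative definite.

negative definite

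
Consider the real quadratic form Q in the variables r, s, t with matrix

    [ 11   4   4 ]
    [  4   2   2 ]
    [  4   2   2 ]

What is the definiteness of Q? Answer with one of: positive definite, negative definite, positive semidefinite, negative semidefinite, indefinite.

positive semidefinite

Symmetric row and column elimination reduces A to a congruent diagonal form with pivots 11, 6/11, 0.
Counting signs: 2 positive, 1 zero.
Hence Q is positive semidefinite.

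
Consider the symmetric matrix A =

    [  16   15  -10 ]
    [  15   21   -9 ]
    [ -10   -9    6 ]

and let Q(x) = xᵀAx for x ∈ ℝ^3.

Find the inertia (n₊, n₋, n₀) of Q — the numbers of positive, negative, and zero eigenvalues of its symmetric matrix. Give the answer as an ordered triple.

(2, 1, 0)

Congruent diagonalization of A (simultaneous row and column reduction) yields pivots 16, 111/16, -10/37.
Counting signs: 2 positive, 1 negative.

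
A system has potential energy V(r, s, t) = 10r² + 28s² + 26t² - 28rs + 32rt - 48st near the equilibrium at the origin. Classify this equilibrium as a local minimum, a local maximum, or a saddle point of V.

The Hessian at the origin is H = [[20, -28, 32], [-28, 56, -48], [32, -48, 52]].
An LDLᵀ factorisation of H has diagonal entries 20, 84/5, 4/21.
That gives 3 positive pivots.
H is positive definite, so the origin is a strict local minimum.

local minimum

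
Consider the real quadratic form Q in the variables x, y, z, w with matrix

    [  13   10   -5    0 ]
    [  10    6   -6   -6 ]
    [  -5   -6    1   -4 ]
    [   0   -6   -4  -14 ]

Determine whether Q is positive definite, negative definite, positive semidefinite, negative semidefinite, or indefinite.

Congruent diagonalization of A (simultaneous row and column reduction) yields pivots 13, -22/13, 20/11, 0.
That gives 2 positive, 1 negative, 1 zero pivots.
Hence Q is indefinite.

indefinite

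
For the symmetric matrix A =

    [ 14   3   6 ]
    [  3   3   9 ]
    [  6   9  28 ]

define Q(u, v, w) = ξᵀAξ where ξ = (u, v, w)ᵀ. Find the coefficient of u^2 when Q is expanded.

The coefficient of u^2 is the diagonal entry A[1,1] = 14.

14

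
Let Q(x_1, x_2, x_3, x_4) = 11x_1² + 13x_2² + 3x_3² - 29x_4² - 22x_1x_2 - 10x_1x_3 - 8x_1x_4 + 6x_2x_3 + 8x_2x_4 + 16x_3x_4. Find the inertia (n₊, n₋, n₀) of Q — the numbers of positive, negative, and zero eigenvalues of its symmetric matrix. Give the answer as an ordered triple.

The associated matrix is A = [[11, -11, -5, -4], [-11, 13, 3, 4], [-5, 3, 3, 8], [-4, 4, 8, -29]].
Symmetric row and column elimination reduces A to a congruent diagonal form with pivots 11, 2, -14/11, -3/7.
So there are 2 positive, 2 negative pivots.

(2, 2, 0)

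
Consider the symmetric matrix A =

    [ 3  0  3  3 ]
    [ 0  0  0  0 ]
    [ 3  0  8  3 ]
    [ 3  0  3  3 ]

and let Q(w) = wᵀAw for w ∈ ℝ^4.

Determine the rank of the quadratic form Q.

2

Applying the same elementary operations to the rows and columns of A produces a congruent diagonal matrix with entries 3, 0, 5, 0.
Counting signs: 2 positive, 2 zero.
The rank is the number of nonzero pivots: 2.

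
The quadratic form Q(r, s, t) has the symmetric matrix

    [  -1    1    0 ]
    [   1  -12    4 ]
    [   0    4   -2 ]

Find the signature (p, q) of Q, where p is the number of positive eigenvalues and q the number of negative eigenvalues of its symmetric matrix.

(0, 3)

Applying the same elementary operations to the rows and columns of A produces a congruent diagonal matrix with entries -1, -11, -6/11.
Counting signs: 3 negative.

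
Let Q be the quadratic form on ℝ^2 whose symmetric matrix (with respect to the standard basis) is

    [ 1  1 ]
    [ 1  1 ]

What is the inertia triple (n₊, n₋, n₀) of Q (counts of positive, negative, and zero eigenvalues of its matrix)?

Congruent diagonalization of A (simultaneous row and column reduction) yields pivots 1, 0.
That gives 1 positive, 1 zero pivots.

(1, 0, 1)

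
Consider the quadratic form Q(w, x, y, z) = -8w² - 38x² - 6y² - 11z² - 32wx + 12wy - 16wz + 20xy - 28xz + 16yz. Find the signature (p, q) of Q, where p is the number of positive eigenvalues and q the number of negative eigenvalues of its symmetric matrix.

Write A = [[-8, -16, 6, -8], [-16, -38, 10, -14], [6, 10, -6, 8], [-8, -14, 8, -11]].
Row-reducing A symmetrically gives the diagonal entries -8, -6, -5/6, -1/5.
That gives 4 negative pivots.

(0, 4)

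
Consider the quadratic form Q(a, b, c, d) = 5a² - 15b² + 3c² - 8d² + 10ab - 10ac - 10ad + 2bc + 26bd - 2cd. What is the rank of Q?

The associated matrix is A = [[5, 5, -5, -5], [5, -15, 1, 13], [-5, 1, 3, -1], [-5, 13, -1, -8]].
An LDLᵀ factorisation of A has diagonal entries 5, -20, -1/5, 5.
Counting signs: 2 positive, 2 negative.
The rank is the number of nonzero pivots: 4.

4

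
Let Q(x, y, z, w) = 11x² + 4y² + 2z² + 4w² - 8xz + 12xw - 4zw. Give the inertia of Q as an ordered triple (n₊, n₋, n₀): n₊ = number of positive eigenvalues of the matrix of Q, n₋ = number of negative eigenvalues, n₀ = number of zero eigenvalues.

The associated matrix is A = [[11, 0, -4, 6], [0, 4, 0, 0], [-4, 0, 2, -2], [6, 0, -2, 4]].
An LDLᵀ factorisation of A has diagonal entries 11, 4, 6/11, 2/3.
That gives 4 positive pivots.

(4, 0, 0)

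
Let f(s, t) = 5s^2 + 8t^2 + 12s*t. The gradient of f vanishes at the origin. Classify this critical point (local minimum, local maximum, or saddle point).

local minimum

The Hessian at the origin is H = [[10, 12], [12, 16]].
det H = 10·16 − (12)² = 16 > 0 and H[1,1] = 10 > 0, so H is positive definite.
Therefore the origin is a local minimum.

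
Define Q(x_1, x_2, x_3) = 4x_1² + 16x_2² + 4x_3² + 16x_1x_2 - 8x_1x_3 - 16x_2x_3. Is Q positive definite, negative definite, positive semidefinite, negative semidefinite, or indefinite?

positive semidefinite

The symmetric matrix is A = [[4, 8, -4], [8, 16, -8], [-4, -8, 4]].
Symmetric row and column elimination reduces A to a congruent diagonal form with pivots 4, 0, 0.
That gives 1 positive, 2 zero pivots.
Hence Q is positive semidefinite.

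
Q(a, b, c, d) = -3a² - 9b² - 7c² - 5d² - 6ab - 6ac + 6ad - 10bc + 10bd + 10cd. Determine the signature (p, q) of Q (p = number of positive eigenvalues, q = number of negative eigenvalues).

(0, 4)

Write A = [[-3, -3, -3, 3], [-3, -9, -5, 5], [-3, -5, -7, 5], [3, 5, 5, -5]].
An LDLᵀ factorisation of A has diagonal entries -3, -6, -10/3, -4/5.
That gives 4 negative pivots.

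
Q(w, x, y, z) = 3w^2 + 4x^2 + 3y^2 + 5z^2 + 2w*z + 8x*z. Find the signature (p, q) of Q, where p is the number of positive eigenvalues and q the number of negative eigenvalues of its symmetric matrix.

The associated matrix is A = [[3, 0, 0, 1], [0, 4, 0, 4], [0, 0, 3, 0], [1, 4, 0, 5]].
Applying the same elementary operations to the rows and columns of A produces a congruent diagonal matrix with entries 3, 4, 3, 2/3.
Counting signs: 4 positive.

(4, 0)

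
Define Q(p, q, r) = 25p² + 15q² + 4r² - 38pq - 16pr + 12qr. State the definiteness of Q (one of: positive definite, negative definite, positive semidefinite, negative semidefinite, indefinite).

The associated matrix is A = [[25, -19, -8], [-19, 15, 6], [-8, 6, 4]].
An LDLᵀ factorisation of A has diagonal entries 25, 14/25, 10/7.
So there are 3 positive pivots.
Hence Q is positive definite.

positive definite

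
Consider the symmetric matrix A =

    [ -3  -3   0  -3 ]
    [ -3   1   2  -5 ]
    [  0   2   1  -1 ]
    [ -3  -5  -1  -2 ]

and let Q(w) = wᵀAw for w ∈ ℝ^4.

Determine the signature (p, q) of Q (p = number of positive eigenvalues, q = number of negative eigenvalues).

Symmetric row and column elimination reduces A to a congruent diagonal form with pivots -3, 4, 0, 0.
That gives 1 positive, 1 negative, 2 zero pivots.

(1, 1)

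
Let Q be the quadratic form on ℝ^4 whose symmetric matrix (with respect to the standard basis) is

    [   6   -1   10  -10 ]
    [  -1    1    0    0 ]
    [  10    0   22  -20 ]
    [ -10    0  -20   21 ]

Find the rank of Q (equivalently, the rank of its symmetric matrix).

An LDLᵀ factorisation of A has diagonal entries 6, 5/6, 2, 1.
That gives 4 positive pivots.
The rank is the number of nonzero pivots: 4.

4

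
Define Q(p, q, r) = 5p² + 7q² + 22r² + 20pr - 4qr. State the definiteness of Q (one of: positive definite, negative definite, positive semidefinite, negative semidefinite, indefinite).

positive definite

The symmetric matrix of Q is A = [[5, 0, 10], [0, 7, -2], [10, -2, 22]].
Leading principal minors: Δ_1 = 5, Δ_2 = 35, Δ_3 = 50.
All leading principal minors are positive, so by Sylvester's criterion Q is positive definite.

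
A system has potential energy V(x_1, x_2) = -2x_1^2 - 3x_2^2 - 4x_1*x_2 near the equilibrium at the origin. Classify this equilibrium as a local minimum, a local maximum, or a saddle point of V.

The Hessian at the origin is H = [[-4, -4], [-4, -6]].
det H = -4·-6 − (-4)² = 8 > 0 and H[1,1] = -4 < 0, so H is negative definite.
Therefore the origin is a local maximum.

local maximum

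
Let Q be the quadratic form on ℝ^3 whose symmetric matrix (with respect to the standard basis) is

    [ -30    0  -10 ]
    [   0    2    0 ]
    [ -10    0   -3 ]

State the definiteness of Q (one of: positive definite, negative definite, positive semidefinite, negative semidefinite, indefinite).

Row-reducing A symmetrically gives the diagonal entries -30, 2, 1/3.
That gives 2 positive, 1 negative pivots.
Hence Q is indefinite.

indefinite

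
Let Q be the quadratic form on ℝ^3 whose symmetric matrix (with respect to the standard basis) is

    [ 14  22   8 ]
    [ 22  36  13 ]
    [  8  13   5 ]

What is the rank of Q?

Symmetric row and column elimination reduces A to a congruent diagonal form with pivots 14, 10/7, 3/10.
So there are 3 positive pivots.
The rank is the number of nonzero pivots: 3.

3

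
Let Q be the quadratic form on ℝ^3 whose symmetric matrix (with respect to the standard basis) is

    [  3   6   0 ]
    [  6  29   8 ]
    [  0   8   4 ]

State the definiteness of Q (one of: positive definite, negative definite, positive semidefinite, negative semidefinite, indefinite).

Symmetric row and column elimination reduces A to a congruent diagonal form with pivots 3, 17, 4/17.
So there are 3 positive pivots.
Hence Q is positive definite.

positive definite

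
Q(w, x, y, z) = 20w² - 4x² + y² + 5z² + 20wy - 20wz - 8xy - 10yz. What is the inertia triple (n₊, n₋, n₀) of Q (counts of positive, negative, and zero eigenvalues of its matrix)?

(1, 1, 2)

The symmetric matrix is A = [[20, 0, 10, -10], [0, -4, -4, 0], [10, -4, 1, -5], [-10, 0, -5, 5]].
Row-reducing A symmetrically gives the diagonal entries 20, -4, 0, 0.
So there are 1 positive, 1 negative, 2 zero pivots.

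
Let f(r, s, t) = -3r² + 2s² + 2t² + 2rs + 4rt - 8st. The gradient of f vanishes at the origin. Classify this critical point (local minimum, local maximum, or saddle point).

The Hessian at the origin is H = [[-6, 2, 4], [2, 4, -8], [4, -8, 4]].
Applying the same elementary operations to the rows and columns of H produces a congruent diagonal matrix with entries -6, 14/3, -20/7.
That gives 1 positive, 2 negative pivots.
H is indefinite, so the origin is a saddle point.

saddle point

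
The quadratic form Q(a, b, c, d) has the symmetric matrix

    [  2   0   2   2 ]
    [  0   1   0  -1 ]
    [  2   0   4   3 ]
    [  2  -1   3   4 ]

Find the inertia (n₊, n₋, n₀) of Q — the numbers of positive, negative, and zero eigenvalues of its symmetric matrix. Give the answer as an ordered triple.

(4, 0, 0)

Symmetric row and column elimination reduces A to a congruent diagonal form with pivots 2, 1, 2, 1/2.
So there are 4 positive pivots.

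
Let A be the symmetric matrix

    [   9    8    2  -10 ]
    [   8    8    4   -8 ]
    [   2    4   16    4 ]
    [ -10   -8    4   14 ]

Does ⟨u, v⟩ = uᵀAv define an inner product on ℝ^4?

yes

Leading principal minors: Δ_1 = 9, Δ_2 = 8, Δ_3 = 80, Δ_4 = 32.
All leading principal minors are positive, so by Sylvester's criterion Q is positive definite.
⟨·,·⟩ is an inner product exactly when A is positive definite.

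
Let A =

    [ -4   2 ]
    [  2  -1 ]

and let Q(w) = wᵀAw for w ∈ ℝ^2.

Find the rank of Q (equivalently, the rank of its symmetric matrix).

1

Symmetric row and column elimination reduces A to a congruent diagonal form with pivots -4, 0.
So there are 1 negative, 1 zero pivots.
The rank is the number of nonzero pivots: 1.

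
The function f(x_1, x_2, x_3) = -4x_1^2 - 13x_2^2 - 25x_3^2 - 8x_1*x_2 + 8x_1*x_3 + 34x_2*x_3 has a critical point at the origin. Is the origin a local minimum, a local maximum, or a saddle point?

local maximum

The Hessian at the origin is H = [[-8, -8, 8], [-8, -26, 34], [8, 34, -50]].
Row-reducing H symmetrically gives the diagonal entries -8, -18, -40/9.
That gives 3 negative pivots.
H is negative definite, so the origin is a strict local maximum.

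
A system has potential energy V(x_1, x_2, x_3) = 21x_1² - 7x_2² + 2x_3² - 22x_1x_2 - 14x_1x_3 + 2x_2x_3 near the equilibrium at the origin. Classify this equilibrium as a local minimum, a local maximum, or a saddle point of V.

The Hessian at the origin is H = [[42, -22, -14], [-22, -14, 2], [-14, 2, 4]].
An LDLᵀ factorisation of H has diagonal entries 42, -536/21, 30/67.
Counting signs: 2 positive, 1 negative.
H is indefinite, so the origin is a saddle point.

saddle point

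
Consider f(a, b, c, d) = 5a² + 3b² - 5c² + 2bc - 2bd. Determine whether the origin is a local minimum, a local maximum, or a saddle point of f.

saddle point

The Hessian at the origin is H = [[10, 0, 0, 0], [0, 6, 2, -2], [0, 2, -10, 0], [0, -2, 0, 0]].
Row-reducing H symmetrically gives the diagonal entries 10, 6, -32/3, -5/8.
Counting signs: 2 positive, 2 negative.
H is indefinite, so the origin is a saddle point.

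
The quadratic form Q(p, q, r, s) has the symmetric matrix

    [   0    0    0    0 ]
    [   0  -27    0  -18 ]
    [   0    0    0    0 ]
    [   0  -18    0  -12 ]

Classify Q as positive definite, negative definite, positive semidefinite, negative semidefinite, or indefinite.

Congruent diagonalization of A (simultaneous row and column reduction) yields pivots 0, -27, 0, 0.
So there are 1 negative, 3 zero pivots.
Hence Q is negative semidefinite.

negative semidefinite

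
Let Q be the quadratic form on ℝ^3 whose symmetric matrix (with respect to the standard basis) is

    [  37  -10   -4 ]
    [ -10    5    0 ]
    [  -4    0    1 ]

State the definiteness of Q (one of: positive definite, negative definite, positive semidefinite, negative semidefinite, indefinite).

positive definite

Applying the same elementary operations to the rows and columns of A produces a congruent diagonal matrix with entries 37, 85/37, 1/17.
So there are 3 positive pivots.
Hence Q is positive definite.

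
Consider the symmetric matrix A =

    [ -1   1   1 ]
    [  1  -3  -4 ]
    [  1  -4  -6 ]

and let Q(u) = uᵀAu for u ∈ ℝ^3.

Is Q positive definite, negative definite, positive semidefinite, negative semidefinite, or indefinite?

negative definite

Row-reducing A symmetrically gives the diagonal entries -1, -2, -1/2.
Counting signs: 3 negative.
Hence Q is negative definite.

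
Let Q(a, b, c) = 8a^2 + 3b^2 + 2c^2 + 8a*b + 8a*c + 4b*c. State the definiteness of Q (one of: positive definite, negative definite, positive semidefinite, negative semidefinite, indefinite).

Write A = [[8, 4, 4], [4, 3, 2], [4, 2, 2]].
Applying the same elementary operations to the rows and columns of A produces a congruent diagonal matrix with entries 8, 1, 0.
Counting signs: 2 positive, 1 zero.
Hence Q is positive semidefinite.

positive semidefinite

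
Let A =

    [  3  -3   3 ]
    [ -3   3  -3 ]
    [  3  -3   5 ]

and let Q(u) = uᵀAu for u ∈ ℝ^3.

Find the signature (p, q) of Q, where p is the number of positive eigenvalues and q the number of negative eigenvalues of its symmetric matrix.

Symmetric row and column elimination reduces A to a congruent diagonal form with pivots 3, 0, 2.
Counting signs: 2 positive, 1 zero.

(2, 0)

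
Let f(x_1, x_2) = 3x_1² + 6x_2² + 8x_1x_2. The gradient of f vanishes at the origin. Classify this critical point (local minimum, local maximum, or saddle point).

The Hessian at the origin is H = [[6, 8], [8, 12]].
det H = 6·12 − (8)² = 8 > 0 and H[1,1] = 6 > 0, so H is positive definite.
Therefore the origin is a local minimum.

local minimum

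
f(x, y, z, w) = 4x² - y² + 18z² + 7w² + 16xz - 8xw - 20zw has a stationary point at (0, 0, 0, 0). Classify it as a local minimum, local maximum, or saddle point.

saddle point

The Hessian at the origin is H = [[8, 0, 16, -8], [0, -2, 0, 0], [16, 0, 36, -20], [-8, 0, -20, 14]].
Applying the same elementary operations to the rows and columns of H produces a congruent diagonal matrix with entries 8, -2, 4, 2.
Counting signs: 3 positive, 1 negative.
H is indefinite, so the origin is a saddle point.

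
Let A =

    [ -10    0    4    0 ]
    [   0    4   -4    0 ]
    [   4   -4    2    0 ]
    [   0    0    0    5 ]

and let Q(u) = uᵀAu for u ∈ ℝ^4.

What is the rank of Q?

Symmetric row and column elimination reduces A to a congruent diagonal form with pivots -10, 4, -2/5, 5.
So there are 2 positive, 2 negative pivots.
The rank is the number of nonzero pivots: 4.

4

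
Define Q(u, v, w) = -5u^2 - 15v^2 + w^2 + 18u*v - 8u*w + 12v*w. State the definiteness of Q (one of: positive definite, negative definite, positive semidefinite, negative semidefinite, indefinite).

indefinite

The symmetric matrix is A = [[-5, 9, -4], [9, -15, 6], [-4, 6, 1]].
Symmetric row and column elimination reduces A to a congruent diagonal form with pivots -5, 6/5, 3.
That gives 2 positive, 1 negative pivots.
Hence Q is indefinite.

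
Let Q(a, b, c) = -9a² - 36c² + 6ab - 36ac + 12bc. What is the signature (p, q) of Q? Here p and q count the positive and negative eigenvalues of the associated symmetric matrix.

(1, 1)

The associated matrix is A = [[-9, 3, -18], [3, 0, 6], [-18, 6, -36]].
Symmetric row and column elimination reduces A to a congruent diagonal form with pivots -9, 1, 0.
So there are 1 positive, 1 negative, 1 zero pivots.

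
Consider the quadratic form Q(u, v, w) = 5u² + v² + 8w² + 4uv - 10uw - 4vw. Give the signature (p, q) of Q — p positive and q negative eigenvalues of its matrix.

(3, 0)

Write A = [[5, 2, -5], [2, 1, -2], [-5, -2, 8]].
Symmetric row and column elimination reduces A to a congruent diagonal form with pivots 5, 1/5, 3.
That gives 3 positive pivots.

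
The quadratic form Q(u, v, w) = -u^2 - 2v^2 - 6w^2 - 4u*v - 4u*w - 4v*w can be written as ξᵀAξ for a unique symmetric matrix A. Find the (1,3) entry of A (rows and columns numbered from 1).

-2

The coefficient of u·w in Q is -4. For a symmetric A this equals A[1,3] + A[3,1] = 2·A[1,3].
So A[1,3] = -4/2 = -2.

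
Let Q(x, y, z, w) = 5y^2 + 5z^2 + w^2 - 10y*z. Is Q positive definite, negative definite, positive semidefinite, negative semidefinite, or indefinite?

The symmetric matrix is A = [[0, 0, 0, 0], [0, 5, -5, 0], [0, -5, 5, 0], [0, 0, 0, 1]].
Row-reducing A symmetrically gives the diagonal entries 0, 5, 0, 1.
Counting signs: 2 positive, 2 zero.
Hence Q is positive semidefinite.

positive semidefinite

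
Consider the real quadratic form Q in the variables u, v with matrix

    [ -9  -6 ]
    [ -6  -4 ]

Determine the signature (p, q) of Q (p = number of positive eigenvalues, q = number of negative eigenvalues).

Row-reducing A symmetrically gives the diagonal entries -9, 0.
Counting signs: 1 negative, 1 zero.

(0, 1)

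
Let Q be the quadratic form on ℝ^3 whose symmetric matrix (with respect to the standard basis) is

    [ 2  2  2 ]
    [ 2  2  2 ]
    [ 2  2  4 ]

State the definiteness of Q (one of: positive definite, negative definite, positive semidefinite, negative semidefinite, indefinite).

positive semidefinite

Row-reducing A symmetrically gives the diagonal entries 2, 0, 2.
Counting signs: 2 positive, 1 zero.
Hence Q is positive semidefinite.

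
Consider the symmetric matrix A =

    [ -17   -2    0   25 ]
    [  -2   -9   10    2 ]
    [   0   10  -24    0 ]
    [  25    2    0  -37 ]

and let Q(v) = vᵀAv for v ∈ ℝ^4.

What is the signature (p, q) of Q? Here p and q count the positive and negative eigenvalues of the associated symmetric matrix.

Congruent diagonalization of A (simultaneous row and column reduction) yields pivots -17, -149/17, -1876/149, -20/469.
That gives 4 negative pivots.

(0, 4)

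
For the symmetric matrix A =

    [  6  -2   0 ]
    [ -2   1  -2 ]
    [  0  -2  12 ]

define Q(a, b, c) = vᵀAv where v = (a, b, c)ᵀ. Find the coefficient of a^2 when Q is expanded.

The coefficient of a^2 is the diagonal entry A[1,1] = 6.

6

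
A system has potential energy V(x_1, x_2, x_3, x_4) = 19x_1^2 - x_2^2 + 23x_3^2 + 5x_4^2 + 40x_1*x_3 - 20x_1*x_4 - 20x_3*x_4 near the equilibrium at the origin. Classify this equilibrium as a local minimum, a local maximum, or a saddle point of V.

saddle point

The Hessian at the origin is H = [[38, 0, 40, -20], [0, -2, 0, 0], [40, 0, 46, -20], [-20, 0, -20, 10]].
An LDLᵀ factorisation of H has diagonal entries 38, -2, 74/19, -30/37.
That gives 2 positive, 2 negative pivots.
H is indefinite, so the origin is a saddle point.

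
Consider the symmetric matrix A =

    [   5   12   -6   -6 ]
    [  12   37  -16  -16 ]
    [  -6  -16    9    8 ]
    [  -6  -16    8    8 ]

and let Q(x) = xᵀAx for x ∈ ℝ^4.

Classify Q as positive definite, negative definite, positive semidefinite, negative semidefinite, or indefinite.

positive definite

Symmetric row and column elimination reduces A to a congruent diagonal form with pivots 5, 41/5, 61/41, 20/61.
That gives 4 positive pivots.
Hence Q is positive definite.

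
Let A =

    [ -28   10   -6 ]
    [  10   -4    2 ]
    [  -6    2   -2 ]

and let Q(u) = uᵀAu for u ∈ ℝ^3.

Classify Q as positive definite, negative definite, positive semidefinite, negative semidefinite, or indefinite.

negative definite

Congruent diagonalization of A (simultaneous row and column reduction) yields pivots -28, -3/7, -2/3.
So there are 3 negative pivots.
Hence Q is negative definite.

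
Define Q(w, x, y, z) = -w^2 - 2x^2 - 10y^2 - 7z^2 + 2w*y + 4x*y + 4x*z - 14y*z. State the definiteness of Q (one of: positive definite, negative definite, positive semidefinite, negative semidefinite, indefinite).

Write A = [[-1, 0, 1, 0], [0, -2, 2, 2], [1, 2, -10, -7], [0, 2, -7, -7]].
Applying the same elementary operations to the rows and columns of A produces a congruent diagonal matrix with entries -1, -2, -7, -10/7.
So there are 4 negative pivots.
Hence Q is negative definite.

negative definite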